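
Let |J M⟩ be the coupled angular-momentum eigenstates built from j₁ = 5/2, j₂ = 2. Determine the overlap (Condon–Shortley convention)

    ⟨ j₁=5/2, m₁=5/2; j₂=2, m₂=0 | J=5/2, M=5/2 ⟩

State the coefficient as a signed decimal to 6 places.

triangle: 2!*3!*2!/8! = 24/40320
(j±m)!: 5!*0!*2!*2!*5!*0! = 57600
prefactor² = (2J+1)*Δ*N² = 1440/7
  k=0: +1/(0!*2!*0!*2!*3!*0!) = 1/24
Σ = 1/24  ⇒  CG² = 1440/7*1/24² = 5/14
CG = +√(5/14) = +0.597614

+√(5/14) = +0.597614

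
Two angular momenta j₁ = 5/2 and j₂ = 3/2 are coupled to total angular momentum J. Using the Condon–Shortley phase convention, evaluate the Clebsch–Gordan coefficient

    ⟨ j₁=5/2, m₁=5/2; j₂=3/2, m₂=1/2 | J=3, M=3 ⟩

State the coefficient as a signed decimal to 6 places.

triangle: 1!·4!·2!/8! = 48/40320
(j±m)!: 5!·0!·2!·1!·6!·0! = 172800
prefactor² = (2J+1)·Δ·N² = 1440
  k=0: +1/(0!·1!·0!·2!·4!·0!) = 1/48
Σ = 1/48  ⇒  CG² = 1440·1/48² = 5/8
CG = +√(5/8) = +0.790569

+0.790569  (= +√(5/8))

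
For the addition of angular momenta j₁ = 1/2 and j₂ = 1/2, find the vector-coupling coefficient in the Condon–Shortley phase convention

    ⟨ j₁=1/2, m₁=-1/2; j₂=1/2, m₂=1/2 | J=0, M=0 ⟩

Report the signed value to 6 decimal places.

−√(1/2) ≈ -0.707107

j₁+j₂−J=1  J+j₁−j₂=0  J−j₁+j₂=0  j₁+j₂+J+1=2
(j₁±m₁, j₂±m₂, J±M) = (0,1,1,0,0,0)
P² = 1/2
sum k=1..1:
  [1] −1/1 = -1
S = -1
C² = P²·S² = 1/2 ; C = -0.707107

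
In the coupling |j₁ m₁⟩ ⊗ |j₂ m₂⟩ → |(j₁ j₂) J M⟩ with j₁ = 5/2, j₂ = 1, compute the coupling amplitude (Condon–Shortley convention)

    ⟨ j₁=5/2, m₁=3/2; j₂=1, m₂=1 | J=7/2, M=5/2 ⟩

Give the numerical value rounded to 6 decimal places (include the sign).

+0.845154

triangle: 0!*5!*2!/8! = 240/40320
(j±m)!: 4!*1!*2!*0!*6!*1! = 34560
prefactor² = (2J+1)*Δ*N² = 11520/7
  k=0: +1/(0!*0!*1!*2!*4!*0!) = 1/48
Σ = 1/48  ⇒  CG² = 11520/7*1/48² = 5/7
CG = +√(5/7) = +0.845154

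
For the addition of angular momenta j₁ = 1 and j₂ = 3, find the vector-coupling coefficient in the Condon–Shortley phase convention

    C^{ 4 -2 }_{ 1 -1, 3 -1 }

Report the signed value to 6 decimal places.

√[9·0!2!6!/9! · 0!2!2!4!2!6!] = √(34560/7)
  +(−1)^0/∏(0,0,2,2,0,4)! = 1/96  (running 1/96)
⟨..|..⟩ = √(34560/7)·(1/96) = +0.731925

+√(15/28) ≈ +0.731925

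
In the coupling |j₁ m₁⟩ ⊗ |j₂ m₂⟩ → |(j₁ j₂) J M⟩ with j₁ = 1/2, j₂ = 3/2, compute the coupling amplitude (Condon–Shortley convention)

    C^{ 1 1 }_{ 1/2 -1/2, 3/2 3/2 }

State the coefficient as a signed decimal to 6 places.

−√(3/4) ≈ -0.866025

√[3·1!0!2!/4! · 0!1!3!0!2!0!] = √(3)
  +(−1)^1/∏(1,0,0,2,0,0)! = -1/2  (running -1/2)
⟨..|..⟩ = √(3)·(-1/2) = -0.866025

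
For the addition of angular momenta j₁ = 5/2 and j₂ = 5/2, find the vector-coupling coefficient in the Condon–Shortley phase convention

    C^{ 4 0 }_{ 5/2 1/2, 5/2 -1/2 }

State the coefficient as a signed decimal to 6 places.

+0.377964

j₁+j₂−J=1  J+j₁−j₂=4  J−j₁+j₂=4  j₁+j₂+J+1=10
(j₁±m₁, j₂±m₂, J±M) = (3,2,2,3,4,4)
P² = 20736/175
sum k=0..1:
  [0] +1/16 = 1/16
  [1] −1/36 = -1/36
S = 5/144
C² = P²·S² = 1/7 ; C = +0.377964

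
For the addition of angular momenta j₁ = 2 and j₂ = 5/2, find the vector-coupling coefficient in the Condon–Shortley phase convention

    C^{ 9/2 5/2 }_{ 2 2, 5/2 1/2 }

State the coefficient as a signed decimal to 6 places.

j₁+j₂−J=0  J+j₁−j₂=4  J−j₁+j₂=5  j₁+j₂+J+1=10
(j₁±m₁, j₂±m₂, J±M) = (4,0,3,2,7,2)
P² = 23040
sum k=0..0:
  [0] +1/288 = 1/288
S = 1/288
C² = P²·S² = 5/18 ; C = +0.527046

+√(5/18) = +0.527046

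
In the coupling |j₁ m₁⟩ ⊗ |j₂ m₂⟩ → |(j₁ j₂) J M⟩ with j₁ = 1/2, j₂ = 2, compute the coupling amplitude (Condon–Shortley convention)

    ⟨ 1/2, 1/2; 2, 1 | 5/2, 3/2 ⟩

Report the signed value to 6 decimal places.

j₁+j₂−J=0  J+j₁−j₂=1  J−j₁+j₂=4  j₁+j₂+J+1=6
(j₁±m₁, j₂±m₂, J±M) = (1,0,3,1,4,1)
P² = 144/5
sum k=0..0:
  [0] +1/6 = 1/6
S = 1/6
C² = P²·S² = 4/5 ; C = +0.894427

+0.894427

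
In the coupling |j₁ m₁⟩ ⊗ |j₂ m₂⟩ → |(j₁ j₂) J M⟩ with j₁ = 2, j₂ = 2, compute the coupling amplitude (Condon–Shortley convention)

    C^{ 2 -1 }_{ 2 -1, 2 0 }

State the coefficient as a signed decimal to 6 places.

-0.267261

√[5·2!2!2!/7! · 1!3!2!2!1!3!] = √(8/7)
  +(−1)^1/∏(1,1,2,1,0,1)! = -1/2  (running -1/2)
  +(−1)^2/∏(2,0,1,0,1,2)! = 1/4  (running -1/4)
⟨..|..⟩ = √(8/7)·(-1/4) = -0.267261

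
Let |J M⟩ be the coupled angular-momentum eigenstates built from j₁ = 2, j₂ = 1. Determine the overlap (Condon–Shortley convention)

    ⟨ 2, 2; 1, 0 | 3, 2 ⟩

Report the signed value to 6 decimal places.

√[7·0!4!2!/7! · 4!0!1!1!5!1!] = √(192)
  +(−1)^0/∏(0,0,0,1,4,1)! = 1/24  (running 1/24)
⟨..|..⟩ = √(192)·(1/24) = +0.577350

+√(1/3) ≈ +0.577350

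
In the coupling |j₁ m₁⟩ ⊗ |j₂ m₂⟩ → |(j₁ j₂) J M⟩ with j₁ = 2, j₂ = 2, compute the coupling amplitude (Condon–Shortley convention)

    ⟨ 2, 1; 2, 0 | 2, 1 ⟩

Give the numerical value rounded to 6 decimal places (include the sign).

√[5·2!2!2!/7! · 3!1!2!2!3!1!] = √(8/7)
  +(−1)^0/∏(0,2,1,2,1,0)! = 1/4  (running 1/4)
  +(−1)^1/∏(1,1,0,1,2,1)! = -1/2  (running -1/4)
⟨..|..⟩ = √(8/7)·(-1/4) = -0.267261

−√(1/14) = -0.267261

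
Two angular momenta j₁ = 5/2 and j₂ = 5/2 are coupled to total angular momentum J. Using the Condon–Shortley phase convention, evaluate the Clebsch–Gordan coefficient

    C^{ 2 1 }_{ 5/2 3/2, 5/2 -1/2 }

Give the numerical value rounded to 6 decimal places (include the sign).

j₁+j₂−J=3  J+j₁−j₂=2  J−j₁+j₂=2  j₁+j₂+J+1=8
(j₁±m₁, j₂±m₂, J±M) = (4,1,2,3,3,1)
P² = 36/7
sum k=0..1:
  [0] +1/12 = 1/12
  [1] −1/4 = -1/4
S = -1/6
C² = P²·S² = 1/7 ; C = -0.377964

-0.377964  (= −√(1/7))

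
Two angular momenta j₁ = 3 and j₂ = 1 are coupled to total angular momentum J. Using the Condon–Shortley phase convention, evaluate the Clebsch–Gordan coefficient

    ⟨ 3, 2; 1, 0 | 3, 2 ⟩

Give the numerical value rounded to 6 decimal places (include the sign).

+0.577350

√[7·1!5!1!/8! · 5!1!1!1!5!1!] = √(300)
  +(−1)^0/∏(0,1,1,1,4,0)! = 1/24  (running 1/24)
  +(−1)^1/∏(1,0,0,0,5,1)! = -1/120  (running 1/30)
⟨..|..⟩ = √(300)·(1/30) = +0.577350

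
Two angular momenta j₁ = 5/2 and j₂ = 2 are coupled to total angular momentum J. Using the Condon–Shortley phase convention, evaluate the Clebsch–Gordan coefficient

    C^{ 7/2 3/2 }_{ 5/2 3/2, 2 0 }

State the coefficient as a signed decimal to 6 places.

√[8·1!4!3!/9! · 4!1!2!2!5!2!] = √(512/7)
  +(−1)^0/∏(0,1,1,2,3,1)! = 1/12  (running 1/12)
  +(−1)^1/∏(1,0,0,1,4,2)! = -1/48  (running 1/16)
⟨..|..⟩ = √(512/7)·(1/16) = +0.534522

+√(2/7) ≈ +0.534522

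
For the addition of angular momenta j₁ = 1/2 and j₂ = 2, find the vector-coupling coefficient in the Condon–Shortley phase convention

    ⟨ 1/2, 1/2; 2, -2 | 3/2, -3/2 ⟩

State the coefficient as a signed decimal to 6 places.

+√(4/5) = +0.894427

√[4·1!0!3!/5! · 1!0!0!4!0!3!] = √(144/5)
  +(−1)^0/∏(0,1,0,0,0,3)! = 1/6  (running 1/6)
⟨..|..⟩ = √(144/5)·(1/6) = +0.894427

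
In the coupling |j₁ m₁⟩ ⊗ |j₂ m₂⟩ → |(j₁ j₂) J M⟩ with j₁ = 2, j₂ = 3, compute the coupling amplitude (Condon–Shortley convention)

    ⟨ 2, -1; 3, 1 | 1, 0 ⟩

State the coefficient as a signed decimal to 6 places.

-0.478091

√[3·4!0!2!/7! · 1!3!4!2!1!1!] = √(288/35)
  +(−1)^3/∏(3,1,0,1,0,1)! = -1/6  (running -1/6)
⟨..|..⟩ = √(288/35)·(-1/6) = -0.478091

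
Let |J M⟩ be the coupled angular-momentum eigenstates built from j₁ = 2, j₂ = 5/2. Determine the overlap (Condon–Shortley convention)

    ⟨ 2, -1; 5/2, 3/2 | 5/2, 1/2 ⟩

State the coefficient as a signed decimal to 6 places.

triangle: 2!·2!·3!/8! = 24/40320
(j±m)!: 1!·3!·4!·1!·3!·2! = 1728
prefactor² = (2J+1)·Δ·N² = 216/35
  k=1: −1/(1!·1!·2!·3!·0!·0!) = -1/12
  k=2: +1/(2!·0!·1!·2!·1!·1!) = 1/4
Σ = 1/6  ⇒  CG² = 216/35·1/6² = 6/35
CG = +√(6/35) = +0.414039

+0.414039  (= +√(6/35))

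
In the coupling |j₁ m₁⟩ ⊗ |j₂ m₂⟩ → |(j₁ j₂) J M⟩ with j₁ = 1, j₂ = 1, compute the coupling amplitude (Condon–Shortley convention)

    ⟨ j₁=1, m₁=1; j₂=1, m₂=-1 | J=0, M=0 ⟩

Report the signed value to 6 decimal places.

+0.577350  (= +√(1/3))

j₁+j₂−J=2  J+j₁−j₂=0  J−j₁+j₂=0  j₁+j₂+J+1=3
(j₁±m₁, j₂±m₂, J±M) = (2,0,0,2,0,0)
P² = 4/3
sum k=0..0:
  [0] +1/2 = 1/2
S = 1/2
C² = P²·S² = 1/3 ; C = +0.577350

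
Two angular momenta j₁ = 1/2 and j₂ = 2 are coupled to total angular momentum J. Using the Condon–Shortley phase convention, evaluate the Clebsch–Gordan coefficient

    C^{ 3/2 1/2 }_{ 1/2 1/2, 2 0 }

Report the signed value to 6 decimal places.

+√(2/5) ≈ +0.632456

j₁+j₂−J=1  J+j₁−j₂=0  J−j₁+j₂=3  j₁+j₂+J+1=5
(j₁±m₁, j₂±m₂, J±M) = (1,0,2,2,2,1)
P² = 8/5
sum k=0..0:
  [0] +1/2 = 1/2
S = 1/2
C² = P²·S² = 2/5 ; C = +0.632456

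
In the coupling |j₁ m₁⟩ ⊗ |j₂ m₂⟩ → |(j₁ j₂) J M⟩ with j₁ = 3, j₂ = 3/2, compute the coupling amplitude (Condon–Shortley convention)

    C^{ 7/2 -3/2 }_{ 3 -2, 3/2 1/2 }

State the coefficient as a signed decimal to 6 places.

j₁+j₂−J=1  J+j₁−j₂=5  J−j₁+j₂=2  j₁+j₂+J+1=9
(j₁±m₁, j₂±m₂, J±M) = (1,5,2,1,2,5)
P² = 6400/21
sum k=0..1:
  [0] +1/240 = 1/240
  [1] −1/24 = -1/24
S = -3/80
C² = P²·S² = 3/7 ; C = -0.654654

-0.654654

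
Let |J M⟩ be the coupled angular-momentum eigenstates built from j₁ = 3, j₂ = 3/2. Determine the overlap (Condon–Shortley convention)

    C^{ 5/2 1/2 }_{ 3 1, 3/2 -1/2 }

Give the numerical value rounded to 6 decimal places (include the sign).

-0.119523

j₁+j₂−J=2  J+j₁−j₂=4  J−j₁+j₂=1  j₁+j₂+J+1=8
(j₁±m₁, j₂±m₂, J±M) = (4,2,1,2,3,2)
P² = 288/35
sum k=0..1:
  [0] +1/8 = 1/8
  [1] −1/6 = -1/6
S = -1/24
C² = P²·S² = 1/70 ; C = -0.119523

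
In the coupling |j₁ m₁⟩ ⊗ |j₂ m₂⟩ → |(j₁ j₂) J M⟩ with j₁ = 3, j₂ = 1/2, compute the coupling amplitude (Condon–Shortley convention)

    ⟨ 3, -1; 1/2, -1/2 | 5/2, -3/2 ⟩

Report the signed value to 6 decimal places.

j₁+j₂−J=1  J+j₁−j₂=5  J−j₁+j₂=0  j₁+j₂+J+1=7
(j₁±m₁, j₂±m₂, J±M) = (2,4,0,1,1,4)
P² = 1152/7
sum k=0..0:
  [0] +1/24 = 1/24
S = 1/24
C² = P²·S² = 2/7 ; C = +0.534522

+0.534522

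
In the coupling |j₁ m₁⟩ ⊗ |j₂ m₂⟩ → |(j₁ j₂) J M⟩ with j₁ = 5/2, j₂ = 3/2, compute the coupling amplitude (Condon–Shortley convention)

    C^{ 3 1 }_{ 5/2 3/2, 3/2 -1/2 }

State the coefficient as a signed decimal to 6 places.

+√(49/120) ≈ +0.639010

√[7·1!4!2!/8! · 4!1!1!2!4!2!] = √(96/5)
  +(−1)^0/∏(0,1,1,1,3,1)! = 1/6  (running 1/6)
  +(−1)^1/∏(1,0,0,0,4,2)! = -1/48  (running 7/48)
⟨..|..⟩ = √(96/5)·(7/48) = +0.639010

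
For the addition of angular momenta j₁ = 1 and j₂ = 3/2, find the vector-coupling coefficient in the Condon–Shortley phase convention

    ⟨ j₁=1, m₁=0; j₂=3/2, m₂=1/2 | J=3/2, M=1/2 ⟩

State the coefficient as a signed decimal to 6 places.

−√(1/15) = -0.258199

triangle: 1!·1!·2!/5! = 2/120
(j±m)!: 1!·1!·2!·1!·2!·1! = 4
prefactor² = (2J+1)·Δ·N² = 4/15
  k=0: +1/(0!·1!·1!·2!·0!·0!) = 1/2
  k=1: −1/(1!·0!·0!·1!·1!·1!) = -1
Σ = -1/2  ⇒  CG² = 4/15·(-1/2)² = 1/15
CG = −√(1/15) = -0.258199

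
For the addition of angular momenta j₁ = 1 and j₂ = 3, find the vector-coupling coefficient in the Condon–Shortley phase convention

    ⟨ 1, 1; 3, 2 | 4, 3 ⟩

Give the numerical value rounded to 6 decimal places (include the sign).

j₁+j₂−J=0  J+j₁−j₂=2  J−j₁+j₂=6  j₁+j₂+J+1=9
(j₁±m₁, j₂±m₂, J±M) = (2,0,5,1,7,1)
P² = 43200
sum k=0..0:
  [0] +1/240 = 1/240
S = 1/240
C² = P²·S² = 3/4 ; C = +0.866025

+√(3/4) ≈ +0.866025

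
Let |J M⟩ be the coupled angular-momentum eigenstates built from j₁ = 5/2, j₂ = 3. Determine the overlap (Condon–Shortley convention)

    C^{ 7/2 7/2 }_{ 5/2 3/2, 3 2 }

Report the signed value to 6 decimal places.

−√(4/9) = -0.666667

√[8·2!3!4!/10! · 4!1!5!1!7!0!] = √(9216)
  +(−1)^1/∏(1,1,0,4,3,0)! = -1/144  (running -1/144)
⟨..|..⟩ = √(9216)·(-1/144) = -0.666667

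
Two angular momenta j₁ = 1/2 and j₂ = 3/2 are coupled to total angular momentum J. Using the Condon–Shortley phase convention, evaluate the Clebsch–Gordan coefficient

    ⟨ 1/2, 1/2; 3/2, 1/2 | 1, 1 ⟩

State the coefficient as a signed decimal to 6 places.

+0.500000  (= +√(1/4))

j₁+j₂−J=1  J+j₁−j₂=0  J−j₁+j₂=2  j₁+j₂+J+1=4
(j₁±m₁, j₂±m₂, J±M) = (1,0,2,1,2,0)
P² = 1
sum k=0..0:
  [0] +1/2 = 1/2
S = 1/2
C² = P²·S² = 1/4 ; C = +0.500000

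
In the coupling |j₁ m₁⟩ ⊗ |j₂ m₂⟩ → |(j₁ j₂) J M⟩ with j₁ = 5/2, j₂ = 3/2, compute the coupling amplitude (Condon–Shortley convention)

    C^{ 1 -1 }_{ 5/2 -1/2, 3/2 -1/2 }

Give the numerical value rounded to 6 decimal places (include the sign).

−√(3/20) = -0.387298

√[3·3!2!0!/6! · 2!3!1!2!0!2!] = √(12/5)
  +(−1)^1/∏(1,2,2,0,0,0)! = -1/4  (running -1/4)
⟨..|..⟩ = √(12/5)·(-1/4) = -0.387298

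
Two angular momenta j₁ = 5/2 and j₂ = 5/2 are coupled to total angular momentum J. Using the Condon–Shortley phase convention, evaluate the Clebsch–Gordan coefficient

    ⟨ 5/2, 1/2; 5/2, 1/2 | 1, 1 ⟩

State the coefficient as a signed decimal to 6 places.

√[3·4!1!1!/7! · 3!2!3!2!2!0!] = √(144/35)
  +(−1)^2/∏(2,2,0,1,1,0)! = 1/4  (running 1/4)
⟨..|..⟩ = √(144/35)·(1/4) = +0.507093

+√(9/35) ≈ +0.507093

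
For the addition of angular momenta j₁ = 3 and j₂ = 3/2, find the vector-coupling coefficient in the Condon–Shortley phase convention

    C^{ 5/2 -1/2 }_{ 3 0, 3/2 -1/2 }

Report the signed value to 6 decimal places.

−√(6/35) ≈ -0.414039

√[6·2!4!1!/8! · 3!3!1!2!2!3!] = √(216/35)
  +(−1)^0/∏(0,2,3,1,1,0)! = 1/12  (running 1/12)
  +(−1)^1/∏(1,1,2,0,2,1)! = -1/4  (running -1/6)
⟨..|..⟩ = √(216/35)·(-1/6) = -0.414039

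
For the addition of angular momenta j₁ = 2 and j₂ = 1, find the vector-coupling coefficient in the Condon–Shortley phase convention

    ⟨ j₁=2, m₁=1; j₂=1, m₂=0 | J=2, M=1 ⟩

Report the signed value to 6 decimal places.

√[5·1!3!1!/6! · 3!1!1!1!3!1!] = √(3/2)
  +(−1)^0/∏(0,1,1,1,2,0)! = 1/2  (running 1/2)
  +(−1)^1/∏(1,0,0,0,3,1)! = -1/6  (running 1/3)
⟨..|..⟩ = √(3/2)·(1/3) = +0.408248

+0.408248  (= +√(1/6))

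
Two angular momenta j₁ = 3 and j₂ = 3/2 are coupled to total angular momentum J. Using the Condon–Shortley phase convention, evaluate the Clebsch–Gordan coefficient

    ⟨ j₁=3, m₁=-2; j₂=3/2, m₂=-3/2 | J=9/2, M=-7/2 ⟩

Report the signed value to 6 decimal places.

j₁+j₂−J=0  J+j₁−j₂=6  J−j₁+j₂=3  j₁+j₂+J+1=10
(j₁±m₁, j₂±m₂, J±M) = (1,5,0,3,1,8)
P² = 345600
sum k=0..0:
  [0] +1/720 = 1/720
S = 1/720
C² = P²·S² = 2/3 ; C = +0.816497

+√(2/3) = +0.816497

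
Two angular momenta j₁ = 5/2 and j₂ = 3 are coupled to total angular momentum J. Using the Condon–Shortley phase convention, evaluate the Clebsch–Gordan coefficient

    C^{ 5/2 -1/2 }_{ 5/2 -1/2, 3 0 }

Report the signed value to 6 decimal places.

triangle: 3!×2!×3!/9! = 72/362880
(j±m)!: 2!×3!×3!×3!×2!×3! = 5184
prefactor² = (2J+1)×Δ×N² = 216/35
  k=1: −1/(1!×2!×2!×2!×0!×1!) = -1/8
  k=2: +1/(2!×1!×1!×1!×1!×2!) = 1/4
  k=3: −1/(3!×0!×0!×0!×2!×3!) = -1/72
Σ = 1/9  ⇒  CG² = 216/35×1/9² = 8/105
CG = +√(8/105) = +0.276026

+0.276026  (= +√(8/105))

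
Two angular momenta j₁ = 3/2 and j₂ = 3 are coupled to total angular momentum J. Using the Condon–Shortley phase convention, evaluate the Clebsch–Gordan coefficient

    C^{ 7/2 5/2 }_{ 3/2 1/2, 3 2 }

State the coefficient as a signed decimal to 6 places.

√[8·1!2!5!/9! · 2!1!5!1!6!1!] = √(6400/7)
  +(−1)^0/∏(0,1,1,5,1,0)! = 1/120  (running 1/120)
  +(−1)^1/∏(1,0,0,4,2,1)! = -1/48  (running -1/80)
⟨..|..⟩ = √(6400/7)·(-1/80) = -0.377964

-0.377964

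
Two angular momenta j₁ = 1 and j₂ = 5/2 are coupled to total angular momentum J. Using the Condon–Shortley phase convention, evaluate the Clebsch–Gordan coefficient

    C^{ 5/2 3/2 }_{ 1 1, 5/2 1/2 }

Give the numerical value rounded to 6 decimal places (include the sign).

+√(16/35) ≈ +0.676123

triangle: 1!*1!*4!/7! = 24/5040
(j±m)!: 2!*0!*3!*2!*4!*1! = 576
prefactor² = (2J+1)*Δ*N² = 576/35
  k=0: +1/(0!*1!*0!*3!*1!*1!) = 1/6
Σ = 1/6  ⇒  CG² = 576/35*1/6² = 16/35
CG = +√(16/35) = +0.676123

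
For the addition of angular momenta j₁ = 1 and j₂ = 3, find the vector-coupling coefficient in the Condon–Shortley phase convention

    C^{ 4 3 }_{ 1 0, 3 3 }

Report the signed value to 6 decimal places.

+0.500000  (= +√(1/4))

√[9·0!2!6!/9! · 1!1!6!0!7!1!] = √(129600)
  +(−1)^0/∏(0,0,1,6,1,0)! = 1/720  (running 1/720)
⟨..|..⟩ = √(129600)·(1/720) = +0.500000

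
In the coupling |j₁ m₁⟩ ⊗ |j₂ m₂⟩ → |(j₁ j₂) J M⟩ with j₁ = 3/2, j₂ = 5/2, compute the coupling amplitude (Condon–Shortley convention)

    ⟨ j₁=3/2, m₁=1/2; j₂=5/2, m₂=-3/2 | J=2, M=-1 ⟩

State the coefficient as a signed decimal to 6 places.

triangle: 2!×1!×3!/7! = 12/5040
(j±m)!: 2!×1!×1!×4!×1!×3! = 288
prefactor² = (2J+1)×Δ×N² = 24/7
  k=0: +1/(0!×2!×1!×1!×0!×2!) = 1/4
  k=1: −1/(1!×1!×0!×0!×1!×3!) = -1/6
Σ = 1/12  ⇒  CG² = 24/7×1/12² = 1/42
CG = +√(1/42) = +0.154303

+√(1/42) = +0.154303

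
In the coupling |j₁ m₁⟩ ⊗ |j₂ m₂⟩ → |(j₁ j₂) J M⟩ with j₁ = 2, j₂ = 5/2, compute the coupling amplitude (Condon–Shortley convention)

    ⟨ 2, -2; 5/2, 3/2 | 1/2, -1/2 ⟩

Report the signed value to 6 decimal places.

j₁+j₂−J=4  J+j₁−j₂=0  J−j₁+j₂=1  j₁+j₂+J+1=6
(j₁±m₁, j₂±m₂, J±M) = (0,4,4,1,0,1)
P² = 192/5
sum k=4..4:
  [4] +1/24 = 1/24
S = 1/24
C² = P²·S² = 1/15 ; C = +0.258199

+√(1/15) = +0.258199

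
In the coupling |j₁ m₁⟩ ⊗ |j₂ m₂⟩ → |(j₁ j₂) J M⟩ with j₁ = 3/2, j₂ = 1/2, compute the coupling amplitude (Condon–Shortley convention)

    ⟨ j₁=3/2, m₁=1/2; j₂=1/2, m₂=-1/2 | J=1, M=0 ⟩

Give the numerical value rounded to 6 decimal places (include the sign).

+0.707107

√[3·1!2!0!/4! · 2!1!0!1!1!1!] = √(1/2)
  +(−1)^0/∏(0,1,1,0,1,0)! = 1  (running 1)
⟨..|..⟩ = √(1/2)·(1) = +0.707107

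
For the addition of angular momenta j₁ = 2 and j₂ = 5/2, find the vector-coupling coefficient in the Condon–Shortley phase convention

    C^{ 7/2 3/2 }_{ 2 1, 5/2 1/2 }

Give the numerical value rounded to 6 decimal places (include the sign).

+√(2/21) = +0.308607

j₁+j₂−J=1  J+j₁−j₂=3  J−j₁+j₂=4  j₁+j₂+J+1=9
(j₁±m₁, j₂±m₂, J±M) = (3,1,3,2,5,2)
P² = 384/7
sum k=0..1:
  [0] +1/12 = 1/12
  [1] −1/24 = -1/24
S = 1/24
C² = P²·S² = 2/21 ; C = +0.308607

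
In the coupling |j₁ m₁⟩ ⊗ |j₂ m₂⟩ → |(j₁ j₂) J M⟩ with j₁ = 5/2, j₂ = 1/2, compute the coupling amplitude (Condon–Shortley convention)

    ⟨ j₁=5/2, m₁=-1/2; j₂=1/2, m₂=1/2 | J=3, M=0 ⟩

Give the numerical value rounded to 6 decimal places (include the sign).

triangle: 0!·5!·1!/7! = 120/5040
(j±m)!: 2!·3!·1!·0!·3!·3! = 432
prefactor² = (2J+1)·Δ·N² = 72
  k=0: +1/(0!·0!·3!·1!·2!·0!) = 1/12
Σ = 1/12  ⇒  CG² = 72·1/12² = 1/2
CG = +√(1/2) = +0.707107

+0.707107  (= +√(1/2))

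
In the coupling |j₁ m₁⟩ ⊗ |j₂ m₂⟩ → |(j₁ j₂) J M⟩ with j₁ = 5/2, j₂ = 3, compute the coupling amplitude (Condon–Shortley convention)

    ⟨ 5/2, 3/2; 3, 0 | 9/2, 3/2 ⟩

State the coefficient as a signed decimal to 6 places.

j₁+j₂−J=1  J+j₁−j₂=4  J−j₁+j₂=5  j₁+j₂+J+1=11
(j₁±m₁, j₂±m₂, J±M) = (4,1,3,3,6,3)
P² = 207360/77
sum k=0..1:
  [0] +1/72 = 1/72
  [1] −1/288 = -1/288
S = 1/96
C² = P²·S² = 45/154 ; C = +0.540562

+√(45/154) = +0.540562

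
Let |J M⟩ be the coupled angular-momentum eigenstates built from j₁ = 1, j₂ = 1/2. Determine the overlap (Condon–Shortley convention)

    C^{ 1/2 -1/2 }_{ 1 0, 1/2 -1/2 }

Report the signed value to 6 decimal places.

√[2·1!1!0!/3! · 1!1!0!1!0!1!] = √(1/3)
  +(−1)^0/∏(0,1,1,0,0,0)! = 1  (running 1)
⟨..|..⟩ = √(1/3)·(1) = +0.577350

+0.577350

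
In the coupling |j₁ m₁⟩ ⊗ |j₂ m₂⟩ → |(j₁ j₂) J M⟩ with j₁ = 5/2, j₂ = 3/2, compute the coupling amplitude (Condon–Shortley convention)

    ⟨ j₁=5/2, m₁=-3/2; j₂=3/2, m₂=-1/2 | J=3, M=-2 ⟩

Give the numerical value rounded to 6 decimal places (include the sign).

−√(1/12) ≈ -0.288675

√[7·1!4!2!/8! · 1!4!1!2!1!5!] = √(48)
  +(−1)^0/∏(0,1,4,1,0,1)! = 1/24  (running 1/24)
  +(−1)^1/∏(1,0,3,0,1,2)! = -1/12  (running -1/24)
⟨..|..⟩ = √(48)·(-1/24) = -0.288675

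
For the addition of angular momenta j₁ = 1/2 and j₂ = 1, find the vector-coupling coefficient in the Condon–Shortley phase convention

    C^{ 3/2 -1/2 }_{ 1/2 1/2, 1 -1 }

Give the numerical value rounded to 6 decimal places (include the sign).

√[4·0!1!2!/4! · 1!0!0!2!1!2!] = √(4/3)
  +(−1)^0/∏(0,0,0,0,1,2)! = 1/2  (running 1/2)
⟨..|..⟩ = √(4/3)·(1/2) = +0.577350

+0.577350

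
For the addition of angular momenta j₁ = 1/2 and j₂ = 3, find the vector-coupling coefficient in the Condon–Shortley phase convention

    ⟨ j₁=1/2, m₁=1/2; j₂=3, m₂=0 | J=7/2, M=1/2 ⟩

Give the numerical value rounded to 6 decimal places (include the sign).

+√(4/7) ≈ +0.755929

j₁+j₂−J=0  J+j₁−j₂=1  J−j₁+j₂=6  j₁+j₂+J+1=8
(j₁±m₁, j₂±m₂, J±M) = (1,0,3,3,4,3)
P² = 5184/7
sum k=0..0:
  [0] +1/36 = 1/36
S = 1/36
C² = P²·S² = 4/7 ; C = +0.755929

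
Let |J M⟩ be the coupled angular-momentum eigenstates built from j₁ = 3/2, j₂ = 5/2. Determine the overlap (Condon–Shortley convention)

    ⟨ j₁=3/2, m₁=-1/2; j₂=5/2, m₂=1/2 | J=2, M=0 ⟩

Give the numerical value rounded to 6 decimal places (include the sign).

−√(1/14) ≈ -0.267261

j₁+j₂−J=2  J+j₁−j₂=1  J−j₁+j₂=3  j₁+j₂+J+1=7
(j₁±m₁, j₂±m₂, J±M) = (1,2,3,2,2,2)
P² = 8/7
sum k=1..2:
  [1] −1/2 = -1/2
  [2] +1/4 = 1/4
S = -1/4
C² = P²·S² = 1/14 ; C = -0.267261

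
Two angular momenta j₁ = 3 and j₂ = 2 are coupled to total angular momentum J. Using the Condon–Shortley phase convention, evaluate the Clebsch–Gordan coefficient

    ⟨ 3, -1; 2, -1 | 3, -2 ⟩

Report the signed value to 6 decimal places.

√[7·2!4!2!/9! · 2!4!1!3!1!5!] = √(64)
  +(−1)^0/∏(0,2,4,1,0,1)! = 1/48  (running 1/48)
  +(−1)^1/∏(1,1,3,0,1,2)! = -1/12  (running -1/16)
⟨..|..⟩ = √(64)·(-1/16) = -0.500000

−√(1/4) ≈ -0.500000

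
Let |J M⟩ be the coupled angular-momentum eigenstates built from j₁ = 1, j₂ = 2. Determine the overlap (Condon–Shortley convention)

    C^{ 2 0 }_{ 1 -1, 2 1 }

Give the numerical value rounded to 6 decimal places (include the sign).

triangle: 1!·1!·3!/6! = 6/720
(j±m)!: 0!·2!·3!·1!·2!·2! = 48
prefactor² = (2J+1)·Δ·N² = 2
  k=1: −1/(1!·0!·1!·2!·0!·1!) = -1/2
Σ = -1/2  ⇒  CG² = 2·(-1/2)² = 1/2
CG = −√(1/2) = -0.707107

−√(1/2) = -0.707107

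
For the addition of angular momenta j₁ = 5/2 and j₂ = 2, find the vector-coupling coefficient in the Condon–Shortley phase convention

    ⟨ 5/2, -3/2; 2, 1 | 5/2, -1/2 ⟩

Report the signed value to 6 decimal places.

+√(6/35) ≈ +0.414039

triangle: 2!*3!*2!/8! = 24/40320
(j±m)!: 1!*4!*3!*1!*2!*3! = 1728
prefactor² = (2J+1)*Δ*N² = 216/35
  k=1: −1/(1!*1!*3!*2!*0!*0!) = -1/12
  k=2: +1/(2!*0!*2!*1!*1!*1!) = 1/4
Σ = 1/6  ⇒  CG² = 216/35*1/6² = 6/35
CG = +√(6/35) = +0.414039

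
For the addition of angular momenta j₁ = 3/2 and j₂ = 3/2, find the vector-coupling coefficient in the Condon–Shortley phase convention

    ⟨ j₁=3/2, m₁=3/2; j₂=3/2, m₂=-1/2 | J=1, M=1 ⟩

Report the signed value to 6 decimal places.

+0.547723  (= +√(3/10))

j₁+j₂−J=2  J+j₁−j₂=1  J−j₁+j₂=1  j₁+j₂+J+1=5
(j₁±m₁, j₂±m₂, J±M) = (3,0,1,2,2,0)
P² = 6/5
sum k=0..0:
  [0] +1/2 = 1/2
S = 1/2
C² = P²·S² = 3/10 ; C = +0.547723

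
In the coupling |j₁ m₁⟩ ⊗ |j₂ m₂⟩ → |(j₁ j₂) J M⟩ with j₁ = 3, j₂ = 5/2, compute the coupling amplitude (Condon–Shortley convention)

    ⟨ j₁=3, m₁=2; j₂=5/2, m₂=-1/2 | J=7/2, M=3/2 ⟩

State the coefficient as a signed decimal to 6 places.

+√(2/21) ≈ +0.308607

j₁+j₂−J=2  J+j₁−j₂=4  J−j₁+j₂=3  j₁+j₂+J+1=10
(j₁±m₁, j₂±m₂, J±M) = (5,1,2,3,5,2)
P² = 1536/7
sum k=0..1:
  [0] +1/24 = 1/24
  [1] −1/48 = -1/48
S = 1/48
C² = P²·S² = 2/21 ; C = +0.308607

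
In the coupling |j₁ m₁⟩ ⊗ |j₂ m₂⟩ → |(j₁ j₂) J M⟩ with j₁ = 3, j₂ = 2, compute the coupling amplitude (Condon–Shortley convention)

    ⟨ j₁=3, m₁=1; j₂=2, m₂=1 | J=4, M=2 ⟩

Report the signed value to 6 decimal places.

triangle: 1!·5!·3!/10! = 720/3628800
(j±m)!: 4!·2!·3!·1!·6!·2! = 414720
prefactor² = (2J+1)·Δ·N² = 5184/7
  k=0: +1/(0!·1!·2!·3!·3!·0!) = 1/72
  k=1: −1/(1!·0!·1!·2!·4!·1!) = -1/48
Σ = -1/144  ⇒  CG² = 5184/7·(-1/144)² = 1/28
CG = −√(1/28) = -0.188982

-0.188982  (= −√(1/28))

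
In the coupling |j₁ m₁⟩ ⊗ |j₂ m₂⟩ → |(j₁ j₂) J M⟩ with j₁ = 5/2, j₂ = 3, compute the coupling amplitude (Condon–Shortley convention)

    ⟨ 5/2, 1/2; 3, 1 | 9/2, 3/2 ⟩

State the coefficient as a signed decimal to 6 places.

j₁+j₂−J=1  J+j₁−j₂=4  J−j₁+j₂=5  j₁+j₂+J+1=11
(j₁±m₁, j₂±m₂, J±M) = (3,2,4,2,6,3)
P² = 138240/77
sum k=0..1:
  [0] +1/96 = 1/96
  [1] −1/72 = -1/72
S = -1/288
C² = P²·S² = 5/231 ; C = -0.147122

−√(5/231) = -0.147122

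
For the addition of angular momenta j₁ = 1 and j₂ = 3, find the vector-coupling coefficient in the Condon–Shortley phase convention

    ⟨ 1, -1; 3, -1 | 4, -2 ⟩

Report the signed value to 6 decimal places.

+0.731925  (= +√(15/28))

triangle: 0!*2!*6!/9! = 1440/362880
(j±m)!: 0!*2!*2!*4!*2!*6! = 138240
prefactor² = (2J+1)*Δ*N² = 34560/7
  k=0: +1/(0!*0!*2!*2!*0!*4!) = 1/96
Σ = 1/96  ⇒  CG² = 34560/7*1/96² = 15/28
CG = +√(15/28) = +0.731925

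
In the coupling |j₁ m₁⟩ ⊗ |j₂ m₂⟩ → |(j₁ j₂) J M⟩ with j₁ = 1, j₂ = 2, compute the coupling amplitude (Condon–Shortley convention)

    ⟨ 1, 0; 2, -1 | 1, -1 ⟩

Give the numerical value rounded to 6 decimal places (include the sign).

triangle: 2!*0!*2!/5! = 4/120
(j±m)!: 1!*1!*1!*3!*0!*2! = 12
prefactor² = (2J+1)*Δ*N² = 6/5
  k=1: −1/(1!*1!*0!*0!*0!*2!) = -1/2
Σ = -1/2  ⇒  CG² = 6/5*(-1/2)² = 3/10
CG = −√(3/10) = -0.547723

−√(3/10) = -0.547723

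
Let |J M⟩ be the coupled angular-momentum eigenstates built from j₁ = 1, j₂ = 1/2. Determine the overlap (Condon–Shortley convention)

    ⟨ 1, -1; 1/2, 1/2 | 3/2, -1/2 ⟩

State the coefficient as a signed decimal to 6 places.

+0.577350  (= +√(1/3))

√[4·0!2!1!/4! · 0!2!1!0!1!2!] = √(4/3)
  +(−1)^0/∏(0,0,2,1,0,0)! = 1/2  (running 1/2)
⟨..|..⟩ = √(4/3)·(1/2) = +0.577350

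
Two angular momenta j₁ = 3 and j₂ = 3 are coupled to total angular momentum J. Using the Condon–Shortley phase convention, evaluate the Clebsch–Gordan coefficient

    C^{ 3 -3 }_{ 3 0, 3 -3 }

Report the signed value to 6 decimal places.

+0.408248

j₁+j₂−J=3  J+j₁−j₂=3  J−j₁+j₂=3  j₁+j₂+J+1=10
(j₁±m₁, j₂±m₂, J±M) = (3,3,0,6,0,6)
P² = 7776
sum k=0..0:
  [0] +1/216 = 1/216
S = 1/216
C² = P²·S² = 1/6 ; C = +0.408248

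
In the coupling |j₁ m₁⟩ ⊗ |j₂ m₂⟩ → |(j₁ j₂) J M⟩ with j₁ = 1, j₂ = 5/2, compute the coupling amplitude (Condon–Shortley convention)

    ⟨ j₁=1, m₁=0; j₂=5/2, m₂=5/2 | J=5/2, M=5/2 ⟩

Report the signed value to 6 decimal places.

√[6·1!1!4!/7! · 1!1!5!0!5!0!] = √(2880/7)
  +(−1)^1/∏(1,0,0,4,1,0)! = -1/24  (running -1/24)
⟨..|..⟩ = √(2880/7)·(-1/24) = -0.845154

-0.845154  (= −√(5/7))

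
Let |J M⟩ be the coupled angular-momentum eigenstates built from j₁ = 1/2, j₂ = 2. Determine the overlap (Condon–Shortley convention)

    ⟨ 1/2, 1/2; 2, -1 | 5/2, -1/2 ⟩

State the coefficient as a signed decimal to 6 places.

triangle: 0!*1!*4!/6! = 24/720
(j±m)!: 1!*0!*1!*3!*2!*3! = 72
prefactor² = (2J+1)*Δ*N² = 72/5
  k=0: +1/(0!*0!*0!*1!*1!*3!) = 1/6
Σ = 1/6  ⇒  CG² = 72/5*1/6² = 2/5
CG = +√(2/5) = +0.632456

+√(2/5) ≈ +0.632456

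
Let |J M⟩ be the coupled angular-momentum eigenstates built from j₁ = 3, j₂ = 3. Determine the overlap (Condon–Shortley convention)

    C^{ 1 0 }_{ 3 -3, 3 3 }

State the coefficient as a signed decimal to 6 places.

√[3·5!1!1!/8! · 0!6!6!0!1!1!] = √(32400/7)
  +(−1)^5/∏(5,0,1,1,0,0)! = -1/120  (running -1/120)
⟨..|..⟩ = √(32400/7)·(-1/120) = -0.566947

-0.566947  (= −√(9/28))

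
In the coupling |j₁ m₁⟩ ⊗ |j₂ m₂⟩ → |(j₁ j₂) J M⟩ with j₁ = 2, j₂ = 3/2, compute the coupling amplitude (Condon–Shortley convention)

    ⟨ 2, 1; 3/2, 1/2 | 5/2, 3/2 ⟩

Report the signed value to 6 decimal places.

+√(1/35) ≈ +0.169031

√[6·1!3!2!/7! · 3!1!2!1!4!1!] = √(144/35)
  +(−1)^0/∏(0,1,1,2,2,0)! = 1/4  (running 1/4)
  +(−1)^1/∏(1,0,0,1,3,1)! = -1/6  (running 1/12)
⟨..|..⟩ = √(144/35)·(1/12) = +0.169031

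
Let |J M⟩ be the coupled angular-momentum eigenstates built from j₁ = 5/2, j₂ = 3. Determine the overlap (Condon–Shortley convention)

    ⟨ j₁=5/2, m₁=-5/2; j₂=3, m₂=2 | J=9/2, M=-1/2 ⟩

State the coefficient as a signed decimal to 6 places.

−√(125/1386) ≈ -0.300312

j₁+j₂−J=1  J+j₁−j₂=4  J−j₁+j₂=5  j₁+j₂+J+1=11
(j₁±m₁, j₂±m₂, J±M) = (0,5,5,1,4,5)
P² = 2304000/77
sum k=1..1:
  [1] −1/576 = -1/576
S = -1/576
C² = P²·S² = 125/1386 ; C = -0.300312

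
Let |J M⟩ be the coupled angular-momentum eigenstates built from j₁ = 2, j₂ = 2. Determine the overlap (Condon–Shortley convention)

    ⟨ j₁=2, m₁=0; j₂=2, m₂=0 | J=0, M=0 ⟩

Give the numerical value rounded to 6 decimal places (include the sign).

triangle: 4!*0!*0!/5! = 24/120
(j±m)!: 2!*2!*2!*2!*0!*0! = 16
prefactor² = (2J+1)*Δ*N² = 16/5
  k=2: +1/(2!*2!*0!*0!*0!*0!) = 1/4
Σ = 1/4  ⇒  CG² = 16/5*1/4² = 1/5
CG = +√(1/5) = +0.447214

+√(1/5) = +0.447214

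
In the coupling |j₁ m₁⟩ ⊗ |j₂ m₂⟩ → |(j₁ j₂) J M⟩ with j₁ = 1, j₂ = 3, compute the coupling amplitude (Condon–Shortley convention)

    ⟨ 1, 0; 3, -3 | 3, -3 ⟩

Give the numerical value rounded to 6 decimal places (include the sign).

+√(3/4) = +0.866025

j₁+j₂−J=1  J+j₁−j₂=1  J−j₁+j₂=5  j₁+j₂+J+1=8
(j₁±m₁, j₂±m₂, J±M) = (1,1,0,6,0,6)
P² = 10800
sum k=0..0:
  [0] +1/120 = 1/120
S = 1/120
C² = P²·S² = 3/4 ; C = +0.866025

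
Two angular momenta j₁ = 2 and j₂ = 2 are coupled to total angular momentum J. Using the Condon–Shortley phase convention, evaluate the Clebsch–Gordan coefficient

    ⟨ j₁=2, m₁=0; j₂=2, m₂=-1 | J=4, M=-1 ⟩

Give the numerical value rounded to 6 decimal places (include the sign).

+√(3/7) = +0.654654

triangle: 0!*4!*4!/9! = 576/362880
(j±m)!: 2!*2!*1!*3!*3!*5! = 17280
prefactor² = (2J+1)*Δ*N² = 1728/7
  k=0: +1/(0!*0!*2!*1!*2!*3!) = 1/24
Σ = 1/24  ⇒  CG² = 1728/7*1/24² = 3/7
CG = +√(3/7) = +0.654654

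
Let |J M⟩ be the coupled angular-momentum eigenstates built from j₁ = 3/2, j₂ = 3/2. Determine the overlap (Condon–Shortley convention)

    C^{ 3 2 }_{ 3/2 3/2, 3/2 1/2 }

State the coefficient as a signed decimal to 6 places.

√[7·0!3!3!/7! · 3!0!2!1!5!1!] = √(72)
  +(−1)^0/∏(0,0,0,2,3,1)! = 1/12  (running 1/12)
⟨..|..⟩ = √(72)·(1/12) = +0.707107

+0.707107  (= +√(1/2))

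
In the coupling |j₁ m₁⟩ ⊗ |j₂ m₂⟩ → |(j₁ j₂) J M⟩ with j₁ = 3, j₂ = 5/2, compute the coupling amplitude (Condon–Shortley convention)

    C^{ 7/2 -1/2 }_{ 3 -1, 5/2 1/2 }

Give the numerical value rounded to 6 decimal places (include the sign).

triangle: 2!×4!×3!/10! = 288/3628800
(j±m)!: 2!×4!×3!×2!×3!×4! = 82944
prefactor² = (2J+1)×Δ×N² = 9216/175
  k=0: +1/(0!×2!×4!×3!×0!×0!) = 1/288
  k=1: −1/(1!×1!×3!×2!×1!×1!) = -1/12
  k=2: +1/(2!×0!×2!×1!×2!×2!) = 1/16
Σ = -5/288  ⇒  CG² = 9216/175×(-5/288)² = 1/63
CG = −√(1/63) = -0.125988

-0.125988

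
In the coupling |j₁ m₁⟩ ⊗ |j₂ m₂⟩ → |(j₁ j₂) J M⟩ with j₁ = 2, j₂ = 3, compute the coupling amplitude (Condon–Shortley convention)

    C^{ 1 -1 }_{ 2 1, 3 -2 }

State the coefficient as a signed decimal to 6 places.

-0.534522  (= −√(2/7))

j₁+j₂−J=4  J+j₁−j₂=0  J−j₁+j₂=2  j₁+j₂+J+1=7
(j₁±m₁, j₂±m₂, J±M) = (3,1,1,5,0,2)
P² = 288/7
sum k=1..1:
  [1] −1/12 = -1/12
S = -1/12
C² = P²·S² = 2/7 ; C = -0.534522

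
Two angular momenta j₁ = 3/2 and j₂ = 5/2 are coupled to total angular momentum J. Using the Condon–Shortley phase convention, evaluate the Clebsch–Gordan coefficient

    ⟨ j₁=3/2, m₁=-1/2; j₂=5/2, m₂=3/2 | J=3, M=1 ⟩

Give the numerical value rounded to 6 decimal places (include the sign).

-0.639010

√[7·1!2!4!/8! · 1!2!4!1!4!2!] = √(96/5)
  +(−1)^0/∏(0,1,2,4,0,0)! = 1/48  (running 1/48)
  +(−1)^1/∏(1,0,1,3,1,1)! = -1/6  (running -7/48)
⟨..|..⟩ = √(96/5)·(-7/48) = -0.639010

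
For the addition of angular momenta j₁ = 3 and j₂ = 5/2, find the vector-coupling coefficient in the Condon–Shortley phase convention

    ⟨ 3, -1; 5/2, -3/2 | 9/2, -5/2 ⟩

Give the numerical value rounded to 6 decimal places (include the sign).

√[10·1!5!4!/11! · 2!4!1!4!2!7!] = √(92160/11)
  +(−1)^0/∏(0,1,4,1,1,3)! = 1/144  (running 1/144)
  +(−1)^1/∏(1,0,3,0,2,4)! = -1/288  (running 1/288)
⟨..|..⟩ = √(92160/11)·(1/288) = +0.317821

+0.317821  (= +√(10/99))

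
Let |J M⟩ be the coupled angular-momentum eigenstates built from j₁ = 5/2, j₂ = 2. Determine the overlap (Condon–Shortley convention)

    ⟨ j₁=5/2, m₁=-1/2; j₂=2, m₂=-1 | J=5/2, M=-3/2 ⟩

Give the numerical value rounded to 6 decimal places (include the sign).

−√(6/35) ≈ -0.414039

triangle: 2!×3!×2!/8! = 24/40320
(j±m)!: 2!×3!×1!×3!×1!×4! = 1728
prefactor² = (2J+1)×Δ×N² = 216/35
  k=0: +1/(0!×2!×3!×1!×0!×1!) = 1/12
  k=1: −1/(1!×1!×2!×0!×1!×2!) = -1/4
Σ = -1/6  ⇒  CG² = 216/35×(-1/6)² = 6/35
CG = −√(6/35) = -0.414039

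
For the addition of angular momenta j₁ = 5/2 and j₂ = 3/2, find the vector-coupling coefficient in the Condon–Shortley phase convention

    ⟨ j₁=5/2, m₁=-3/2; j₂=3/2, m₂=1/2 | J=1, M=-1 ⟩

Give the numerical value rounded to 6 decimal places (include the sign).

√[3·3!2!0!/6! · 1!4!2!1!0!2!] = √(24/5)
  +(−1)^2/∏(2,1,2,0,0,0)! = 1/4  (running 1/4)
⟨..|..⟩ = √(24/5)·(1/4) = +0.547723

+√(3/10) = +0.547723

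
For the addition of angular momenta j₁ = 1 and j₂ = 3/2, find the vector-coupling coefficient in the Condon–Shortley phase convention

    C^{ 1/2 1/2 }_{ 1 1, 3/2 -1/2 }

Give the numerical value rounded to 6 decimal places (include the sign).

j₁+j₂−J=2  J+j₁−j₂=0  J−j₁+j₂=1  j₁+j₂+J+1=4
(j₁±m₁, j₂±m₂, J±M) = (2,0,1,2,1,0)
P² = 2/3
sum k=0..0:
  [0] +1/2 = 1/2
S = 1/2
C² = P²·S² = 1/6 ; C = +0.408248

+√(1/6) = +0.408248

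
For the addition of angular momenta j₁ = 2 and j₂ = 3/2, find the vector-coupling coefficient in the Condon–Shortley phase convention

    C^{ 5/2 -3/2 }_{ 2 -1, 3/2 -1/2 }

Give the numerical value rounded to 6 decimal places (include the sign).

√[6·1!3!2!/7! · 1!3!1!2!1!4!] = √(144/35)
  +(−1)^0/∏(0,1,3,1,0,1)! = 1/6  (running 1/6)
  +(−1)^1/∏(1,0,2,0,1,2)! = -1/4  (running -1/12)
⟨..|..⟩ = √(144/35)·(-1/12) = -0.169031

−√(1/35) ≈ -0.169031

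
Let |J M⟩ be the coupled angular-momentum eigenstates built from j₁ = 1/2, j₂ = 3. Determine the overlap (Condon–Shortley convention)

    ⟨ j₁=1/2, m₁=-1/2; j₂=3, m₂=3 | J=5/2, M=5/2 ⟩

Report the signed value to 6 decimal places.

√[6·1!0!5!/7! · 0!1!6!0!5!0!] = √(86400/7)
  +(−1)^1/∏(1,0,0,5,0,0)! = -1/120  (running -1/120)
⟨..|..⟩ = √(86400/7)·(-1/120) = -0.925820

-0.925820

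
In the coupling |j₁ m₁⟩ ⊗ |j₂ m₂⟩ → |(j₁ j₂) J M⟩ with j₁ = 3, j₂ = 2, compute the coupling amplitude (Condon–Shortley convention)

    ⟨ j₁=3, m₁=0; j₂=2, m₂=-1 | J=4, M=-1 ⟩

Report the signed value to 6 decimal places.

√[9·1!5!3!/10! · 3!3!1!3!3!5!] = √(1944/7)
  +(−1)^0/∏(0,1,3,1,2,2)! = 1/24  (running 1/24)
  +(−1)^1/∏(1,0,2,0,3,3)! = -1/72  (running 1/36)
⟨..|..⟩ = √(1944/7)·(1/36) = +0.462910

+0.462910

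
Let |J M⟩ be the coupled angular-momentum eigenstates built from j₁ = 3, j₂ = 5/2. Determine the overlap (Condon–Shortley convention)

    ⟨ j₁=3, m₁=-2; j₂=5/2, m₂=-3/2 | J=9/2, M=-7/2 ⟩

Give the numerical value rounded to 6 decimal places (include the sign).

−√(1/99) ≈ -0.100504

j₁+j₂−J=1  J+j₁−j₂=5  J−j₁+j₂=4  j₁+j₂+J+1=11
(j₁±m₁, j₂±m₂, J±M) = (1,5,1,4,1,8)
P² = 921600/11
sum k=0..1:
  [0] +1/720 = 1/720
  [1] −1/576 = -1/576
S = -1/2880
C² = P²·S² = 1/99 ; C = -0.100504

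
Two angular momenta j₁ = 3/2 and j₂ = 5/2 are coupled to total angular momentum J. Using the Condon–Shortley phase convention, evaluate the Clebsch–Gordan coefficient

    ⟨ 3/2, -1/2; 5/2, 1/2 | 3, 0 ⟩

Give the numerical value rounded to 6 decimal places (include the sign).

triangle: 1!*2!*4!/8! = 48/40320
(j±m)!: 1!*2!*3!*2!*3!*3! = 864
prefactor² = (2J+1)*Δ*N² = 36/5
  k=0: +1/(0!*1!*2!*3!*0!*1!) = 1/12
  k=1: −1/(1!*0!*1!*2!*1!*2!) = -1/4
Σ = -1/6  ⇒  CG² = 36/5*(-1/6)² = 1/5
CG = −√(1/5) = -0.447214

−√(1/5) = -0.447214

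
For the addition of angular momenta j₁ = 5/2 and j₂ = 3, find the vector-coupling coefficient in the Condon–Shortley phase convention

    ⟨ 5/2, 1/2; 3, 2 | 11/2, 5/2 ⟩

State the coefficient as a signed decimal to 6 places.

√[12·0!5!6!/12! · 3!2!5!1!8!3!] = √(8294400/11)
  +(−1)^0/∏(0,0,2,5,3,1)! = 1/1440  (running 1/1440)
⟨..|..⟩ = √(8294400/11)·(1/1440) = +0.603023

+0.603023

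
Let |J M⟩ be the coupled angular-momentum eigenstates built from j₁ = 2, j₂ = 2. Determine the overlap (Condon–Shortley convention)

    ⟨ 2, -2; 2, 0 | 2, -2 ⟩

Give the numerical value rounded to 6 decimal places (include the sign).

+0.534522

j₁+j₂−J=2  J+j₁−j₂=2  J−j₁+j₂=2  j₁+j₂+J+1=7
(j₁±m₁, j₂±m₂, J±M) = (0,4,2,2,0,4)
P² = 128/7
sum k=2..2:
  [2] +1/8 = 1/8
S = 1/8
C² = P²·S² = 2/7 ; C = +0.534522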